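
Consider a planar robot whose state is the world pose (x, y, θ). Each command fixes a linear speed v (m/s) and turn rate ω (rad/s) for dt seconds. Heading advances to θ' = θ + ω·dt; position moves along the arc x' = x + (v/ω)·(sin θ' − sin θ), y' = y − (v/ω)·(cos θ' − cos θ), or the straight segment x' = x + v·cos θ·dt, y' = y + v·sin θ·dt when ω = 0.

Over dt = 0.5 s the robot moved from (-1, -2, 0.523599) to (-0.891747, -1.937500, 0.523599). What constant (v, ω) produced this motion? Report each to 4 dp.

Δθ = 0.523599 − 0.523599 = 0.000000
ω = Δθ/dt = 0.000000/0.5 = 0.0000
ω = 0 → v = (Δx·cos θ + Δy·sin θ)/dt = 0.2500

v = 0.2500, ω = 0.0000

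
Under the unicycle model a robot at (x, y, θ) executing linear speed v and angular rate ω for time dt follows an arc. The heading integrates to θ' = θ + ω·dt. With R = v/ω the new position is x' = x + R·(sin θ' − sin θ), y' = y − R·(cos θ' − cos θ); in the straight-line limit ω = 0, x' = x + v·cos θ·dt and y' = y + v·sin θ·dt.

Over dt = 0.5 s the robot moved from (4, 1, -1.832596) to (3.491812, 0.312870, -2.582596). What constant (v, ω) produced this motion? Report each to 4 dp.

Δθ = -2.582596 − -1.832596 = -0.750000
ω = Δθ/dt = -0.750000/0.5 = -1.5000
R = −Δy/(cos θ' − cos θ) = -1.1667
v = R·ω = -1.1667·-1.5000 = 1.7500

v = 1.7500, ω = -1.5000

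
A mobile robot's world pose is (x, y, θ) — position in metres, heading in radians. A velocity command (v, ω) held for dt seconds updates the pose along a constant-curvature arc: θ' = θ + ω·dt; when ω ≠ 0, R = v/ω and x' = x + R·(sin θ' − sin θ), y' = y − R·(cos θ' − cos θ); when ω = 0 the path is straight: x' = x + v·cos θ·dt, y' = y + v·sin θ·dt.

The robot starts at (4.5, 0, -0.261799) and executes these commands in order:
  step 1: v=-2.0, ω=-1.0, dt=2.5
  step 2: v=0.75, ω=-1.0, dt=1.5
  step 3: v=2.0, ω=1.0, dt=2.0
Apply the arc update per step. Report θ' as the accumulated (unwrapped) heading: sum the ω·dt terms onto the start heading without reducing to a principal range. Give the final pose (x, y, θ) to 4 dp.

step 1: θ'=-2.7618 (R=2.0000) → pose (4.2762, 3.7893, -2.7618)
step 2: θ'=-4.2618 (R=-0.7500) → pose (3.3230, 4.1593, -4.2618)
step 3: θ'=-2.2618 (R=2.0000) → pose (-0.0186, 4.5629, -2.2618)

(-0.0186, 4.5629, -2.2618)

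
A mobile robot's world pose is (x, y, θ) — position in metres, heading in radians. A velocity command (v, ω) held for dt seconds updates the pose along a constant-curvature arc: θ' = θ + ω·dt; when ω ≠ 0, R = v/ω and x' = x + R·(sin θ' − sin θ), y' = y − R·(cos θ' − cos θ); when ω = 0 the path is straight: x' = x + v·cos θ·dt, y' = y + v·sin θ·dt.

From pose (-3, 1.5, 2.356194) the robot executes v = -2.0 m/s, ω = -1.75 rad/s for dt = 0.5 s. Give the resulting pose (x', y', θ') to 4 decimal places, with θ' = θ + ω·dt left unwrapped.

(-2.6698, 0.5896, 1.4812)

θ' = 2.3562 + -1.75·0.5 = 1.4812
R = v/ω = -2.0/-1.75 = 1.1429
x' = -3 + 1.1429·(sin 1.4812 − sin 2.3562) = -2.6698
y' = 1.5 − 1.1429·(cos 1.4812 − cos 2.3562) = 0.5896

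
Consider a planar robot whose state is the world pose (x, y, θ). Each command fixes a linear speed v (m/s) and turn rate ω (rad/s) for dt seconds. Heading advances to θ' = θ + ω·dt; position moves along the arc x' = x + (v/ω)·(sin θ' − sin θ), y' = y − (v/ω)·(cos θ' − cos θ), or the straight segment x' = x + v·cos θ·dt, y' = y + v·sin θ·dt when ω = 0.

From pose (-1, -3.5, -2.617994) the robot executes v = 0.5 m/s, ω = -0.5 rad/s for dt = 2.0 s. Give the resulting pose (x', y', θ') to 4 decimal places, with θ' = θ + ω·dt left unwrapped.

(-1.9586, -3.5226, -3.6180)

θ' = -2.6180 + -0.5·2.0 = -3.6180
R = v/ω = 0.5/-0.5 = -1.0000
x' = -1 + -1.0000·(sin -3.6180 − sin -2.6180) = -1.9586
y' = -3.5 − -1.0000·(cos -3.6180 − cos -2.6180) = -3.5226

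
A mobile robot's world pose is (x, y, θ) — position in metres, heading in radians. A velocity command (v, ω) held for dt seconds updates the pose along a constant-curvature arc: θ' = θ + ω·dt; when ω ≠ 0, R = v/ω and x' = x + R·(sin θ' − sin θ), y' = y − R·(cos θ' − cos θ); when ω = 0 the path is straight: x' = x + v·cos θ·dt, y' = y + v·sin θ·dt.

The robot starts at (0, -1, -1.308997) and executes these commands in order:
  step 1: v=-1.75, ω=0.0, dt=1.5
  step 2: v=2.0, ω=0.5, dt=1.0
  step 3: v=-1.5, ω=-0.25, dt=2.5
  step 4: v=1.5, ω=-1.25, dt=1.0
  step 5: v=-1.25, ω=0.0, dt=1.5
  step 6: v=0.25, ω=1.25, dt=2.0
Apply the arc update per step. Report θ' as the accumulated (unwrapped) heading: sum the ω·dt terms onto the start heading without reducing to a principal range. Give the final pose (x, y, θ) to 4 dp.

(-0.2372, 2.3452, -0.1840)

step 1: θ'=-1.3090 (straight) → pose (-0.6794, 1.5356, -1.3090)
step 2: θ'=-0.8090 (R=4.0000) → pose (0.2899, -0.1901, -0.8090)
step 3: θ'=-1.4340 (R=6.0000) → pose (-1.3125, 3.1330, -1.4340)
step 4: θ'=-2.6840 (R=-1.2000) → pose (-1.9711, 1.8929, -2.6840)
step 5: θ'=-2.6840 (straight) → pose (-0.2890, 2.7212, -2.6840)
step 6: θ'=-0.1840 (R=0.2000) → pose (-0.2372, 2.3452, -0.1840)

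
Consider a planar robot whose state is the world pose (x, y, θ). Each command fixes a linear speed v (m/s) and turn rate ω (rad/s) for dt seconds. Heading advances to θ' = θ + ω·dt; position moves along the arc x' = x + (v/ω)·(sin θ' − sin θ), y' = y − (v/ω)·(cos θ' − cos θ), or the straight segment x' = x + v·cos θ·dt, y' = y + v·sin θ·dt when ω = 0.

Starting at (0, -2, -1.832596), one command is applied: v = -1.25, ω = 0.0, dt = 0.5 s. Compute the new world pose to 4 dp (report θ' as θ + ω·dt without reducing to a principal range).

θ' = -1.8326 + 0.0·0.5 = -1.8326
ω = 0 → straight: x' = 0 + -1.25·cos(-1.8326)·0.5 = 0.1618
y' = -2 + -1.25·sin(-1.8326)·0.5 = -1.3963

(0.1618, -1.3963, -1.8326)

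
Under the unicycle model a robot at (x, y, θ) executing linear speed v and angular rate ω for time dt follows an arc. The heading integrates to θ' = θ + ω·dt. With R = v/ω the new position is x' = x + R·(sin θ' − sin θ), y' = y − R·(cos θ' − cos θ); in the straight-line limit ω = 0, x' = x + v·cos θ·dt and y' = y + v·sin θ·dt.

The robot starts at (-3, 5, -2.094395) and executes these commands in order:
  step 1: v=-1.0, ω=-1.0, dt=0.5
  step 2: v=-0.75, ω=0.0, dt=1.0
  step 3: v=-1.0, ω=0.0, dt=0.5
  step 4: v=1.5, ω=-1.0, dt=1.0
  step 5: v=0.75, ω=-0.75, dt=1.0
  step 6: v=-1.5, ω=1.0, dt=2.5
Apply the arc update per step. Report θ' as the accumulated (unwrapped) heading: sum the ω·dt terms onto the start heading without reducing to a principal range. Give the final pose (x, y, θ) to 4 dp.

step 1: θ'=-2.5944 (R=1.0000) → pose (-2.6543, 5.3540, -2.5944)
step 2: θ'=-2.5944 (straight) → pose (-2.0138, 5.7442, -2.5944)
step 3: θ'=-2.5944 (straight) → pose (-1.5868, 6.0044, -2.5944)
step 4: θ'=-3.5944 (R=-1.5000) → pose (-3.0235, 5.9365, -3.5944)
step 5: θ'=-4.3444 (R=-1.0000) → pose (-3.5190, 6.4760, -4.3444)
step 6: θ'=-1.8444 (R=-1.5000) → pose (-0.6752, 6.6103, -1.8444)

(-0.6752, 6.6103, -1.8444)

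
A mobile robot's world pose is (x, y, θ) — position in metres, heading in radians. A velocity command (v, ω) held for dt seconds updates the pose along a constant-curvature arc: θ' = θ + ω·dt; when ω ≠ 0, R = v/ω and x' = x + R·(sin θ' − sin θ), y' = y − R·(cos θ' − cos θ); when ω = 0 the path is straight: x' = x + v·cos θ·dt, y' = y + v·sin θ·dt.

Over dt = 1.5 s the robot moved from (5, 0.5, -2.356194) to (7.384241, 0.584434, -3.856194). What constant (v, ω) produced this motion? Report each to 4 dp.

v = -1.7500, ω = -1.0000

Δθ = -3.856194 − -2.356194 = -1.500000
ω = Δθ/dt = -1.500000/1.5 = -1.0000
R = Δx/(sin θ' − sin θ) = 1.7500
v = R·ω = 1.7500·-1.0000 = -1.7500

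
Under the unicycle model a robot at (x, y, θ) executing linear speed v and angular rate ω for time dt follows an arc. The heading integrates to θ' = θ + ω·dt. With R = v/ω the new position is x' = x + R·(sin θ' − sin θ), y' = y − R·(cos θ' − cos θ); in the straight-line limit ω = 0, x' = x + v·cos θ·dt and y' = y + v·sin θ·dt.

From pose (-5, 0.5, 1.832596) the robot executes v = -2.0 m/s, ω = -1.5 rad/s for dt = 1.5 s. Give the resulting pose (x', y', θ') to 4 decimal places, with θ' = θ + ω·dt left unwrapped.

(-6.8284, -1.0640, -0.4174)

θ' = 1.8326 + -1.5·1.5 = -0.4174
R = v/ω = -2.0/-1.5 = 1.3333
x' = -5 + 1.3333·(sin -0.4174 − sin 1.8326) = -6.8284
y' = 0.5 − 1.3333·(cos -0.4174 − cos 1.8326) = -1.0640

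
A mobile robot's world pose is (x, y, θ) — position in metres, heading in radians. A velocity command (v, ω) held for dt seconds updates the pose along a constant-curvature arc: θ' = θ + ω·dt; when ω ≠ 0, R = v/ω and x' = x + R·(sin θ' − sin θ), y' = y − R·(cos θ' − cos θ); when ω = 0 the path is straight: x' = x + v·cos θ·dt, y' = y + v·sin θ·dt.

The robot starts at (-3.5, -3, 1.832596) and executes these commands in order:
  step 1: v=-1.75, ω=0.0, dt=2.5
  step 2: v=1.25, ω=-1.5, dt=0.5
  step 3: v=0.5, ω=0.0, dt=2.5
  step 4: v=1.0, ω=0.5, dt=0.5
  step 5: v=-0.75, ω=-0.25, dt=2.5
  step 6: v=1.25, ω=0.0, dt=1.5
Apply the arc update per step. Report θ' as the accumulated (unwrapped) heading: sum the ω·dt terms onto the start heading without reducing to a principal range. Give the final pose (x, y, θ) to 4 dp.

(-1.0756, -5.4024, 0.7076)

step 1: θ'=1.8326 (straight) → pose (-2.3677, -7.2259, 1.8326)
step 2: θ'=1.0826 (R=-0.8333) → pose (-2.2987, -6.6194, 1.0826)
step 3: θ'=1.0826 (straight) → pose (-1.7124, -5.5154, 1.0826)
step 4: θ'=1.3326 (R=2.0000) → pose (-1.5352, -5.0492, 1.3326)
step 5: θ'=0.7076 (R=3.0000) → pose (-2.5005, -6.6212, 0.7076)
step 6: θ'=0.7076 (straight) → pose (-1.0756, -5.4024, 0.7076)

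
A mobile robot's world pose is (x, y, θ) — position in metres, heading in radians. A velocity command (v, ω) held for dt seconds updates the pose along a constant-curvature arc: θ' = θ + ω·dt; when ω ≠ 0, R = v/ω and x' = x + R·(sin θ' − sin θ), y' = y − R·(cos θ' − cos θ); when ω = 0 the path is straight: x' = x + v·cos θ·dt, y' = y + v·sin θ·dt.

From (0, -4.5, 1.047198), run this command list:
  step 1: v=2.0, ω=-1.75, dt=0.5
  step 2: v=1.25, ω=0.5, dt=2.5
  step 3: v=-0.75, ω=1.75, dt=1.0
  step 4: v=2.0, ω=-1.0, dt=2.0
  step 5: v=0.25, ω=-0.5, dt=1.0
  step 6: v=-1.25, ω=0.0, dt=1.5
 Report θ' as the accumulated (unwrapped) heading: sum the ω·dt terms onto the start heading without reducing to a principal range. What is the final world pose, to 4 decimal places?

step 1: θ'=0.1722 (R=-1.1429) → pose (0.7939, -3.9455, 0.1722)
step 2: θ'=1.4222 (R=2.5000) → pose (2.8380, -1.8526, 1.4222)
step 3: θ'=3.1722 (R=-0.4286) → pose (3.2750, -2.3444, 3.1722)
step 4: θ'=1.1722 (R=-2.0000) → pose (1.3705, 0.4309, 1.1722)
step 5: θ'=0.6722 (R=-0.5000) → pose (1.5200, 0.6281, 0.6722)
step 6: θ'=0.6722 (straight) → pose (0.0529, -0.5395, 0.6722)

(0.0529, -0.5395, 0.6722)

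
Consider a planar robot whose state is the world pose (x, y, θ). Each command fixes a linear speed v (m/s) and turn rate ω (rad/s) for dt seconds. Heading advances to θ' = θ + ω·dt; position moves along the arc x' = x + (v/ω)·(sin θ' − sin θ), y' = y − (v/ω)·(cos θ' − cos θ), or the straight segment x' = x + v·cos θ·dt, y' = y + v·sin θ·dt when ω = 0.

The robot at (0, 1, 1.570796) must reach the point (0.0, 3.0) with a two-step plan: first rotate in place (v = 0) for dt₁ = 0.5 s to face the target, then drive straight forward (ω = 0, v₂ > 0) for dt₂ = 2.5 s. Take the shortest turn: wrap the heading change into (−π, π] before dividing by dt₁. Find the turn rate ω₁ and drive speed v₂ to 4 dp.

heading to target = atan2(3−1, 0−0) = 1.5708
Δθ = wrap(1.5708 − 1.5708) = 0.0000; ω₁ = Δθ/dt₁ = 0.0000
distance = √((0−0)² + (3−1)²) = 2.0000; v₂ = distance/dt₂ = 0.8000

ω₁ = 0.0000, v₂ = 0.8000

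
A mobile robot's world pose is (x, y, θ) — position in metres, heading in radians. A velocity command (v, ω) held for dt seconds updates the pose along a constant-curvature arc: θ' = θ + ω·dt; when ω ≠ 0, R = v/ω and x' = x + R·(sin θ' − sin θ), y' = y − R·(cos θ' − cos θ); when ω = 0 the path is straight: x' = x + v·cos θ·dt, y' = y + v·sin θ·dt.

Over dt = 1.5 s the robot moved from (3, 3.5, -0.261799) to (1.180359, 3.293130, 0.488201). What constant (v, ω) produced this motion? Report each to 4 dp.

Δθ = 0.488201 − -0.261799 = 0.750000
ω = Δθ/dt = 0.750000/1.5 = 0.5000
R = Δx/(sin θ' − sin θ) = -2.5000
v = R·ω = -2.5000·0.5000 = -1.2500

v = -1.2500, ω = 0.5000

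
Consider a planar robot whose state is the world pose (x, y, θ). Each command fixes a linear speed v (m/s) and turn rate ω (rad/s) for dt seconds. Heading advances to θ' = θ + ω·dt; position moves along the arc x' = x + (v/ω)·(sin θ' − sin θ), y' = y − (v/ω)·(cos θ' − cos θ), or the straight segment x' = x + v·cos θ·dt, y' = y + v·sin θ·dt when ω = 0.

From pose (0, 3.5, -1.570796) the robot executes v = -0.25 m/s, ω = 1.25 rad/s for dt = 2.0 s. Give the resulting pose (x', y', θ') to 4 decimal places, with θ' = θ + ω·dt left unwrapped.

(-0.3602, 3.6197, 0.9292)

θ' = -1.5708 + 1.25·2.0 = 0.9292
R = v/ω = -0.25/1.25 = -0.2000
x' = 0 + -0.2000·(sin 0.9292 − sin -1.5708) = -0.3602
y' = 3.5 − -0.2000·(cos 0.9292 − cos -1.5708) = 3.6197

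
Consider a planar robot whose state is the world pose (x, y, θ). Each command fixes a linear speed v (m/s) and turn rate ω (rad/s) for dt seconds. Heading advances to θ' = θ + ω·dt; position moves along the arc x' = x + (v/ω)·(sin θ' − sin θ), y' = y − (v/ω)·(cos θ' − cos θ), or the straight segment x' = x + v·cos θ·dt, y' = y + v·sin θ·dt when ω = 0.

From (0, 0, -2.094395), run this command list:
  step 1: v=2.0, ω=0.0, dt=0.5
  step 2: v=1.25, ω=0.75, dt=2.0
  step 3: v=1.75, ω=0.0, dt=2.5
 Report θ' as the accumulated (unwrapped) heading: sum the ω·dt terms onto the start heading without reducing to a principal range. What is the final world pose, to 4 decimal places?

step 1: θ'=-2.0944 (straight) → pose (-0.5000, -0.8660, -2.0944)
step 2: θ'=-0.5944 (R=1.6667) → pose (0.0100, -3.0802, -0.5944)
step 3: θ'=-0.5944 (straight) → pose (3.6347, -5.5302, -0.5944)

(3.6347, -5.5302, -0.5944)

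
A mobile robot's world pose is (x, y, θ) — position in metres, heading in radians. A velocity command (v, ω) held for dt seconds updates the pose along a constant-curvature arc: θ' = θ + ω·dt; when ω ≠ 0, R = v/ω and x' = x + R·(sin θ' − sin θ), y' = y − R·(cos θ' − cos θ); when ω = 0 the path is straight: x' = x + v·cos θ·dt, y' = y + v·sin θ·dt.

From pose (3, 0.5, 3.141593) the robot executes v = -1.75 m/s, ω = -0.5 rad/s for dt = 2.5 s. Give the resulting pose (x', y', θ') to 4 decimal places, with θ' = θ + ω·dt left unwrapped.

(6.3214, -1.8964, 1.8916)

θ' = 3.1416 + -0.5·2.5 = 1.8916
R = v/ω = -1.75/-0.5 = 3.5000
x' = 3 + 3.5000·(sin 1.8916 − sin 3.1416) = 6.3214
y' = 0.5 − 3.5000·(cos 1.8916 − cos 3.1416) = -1.8964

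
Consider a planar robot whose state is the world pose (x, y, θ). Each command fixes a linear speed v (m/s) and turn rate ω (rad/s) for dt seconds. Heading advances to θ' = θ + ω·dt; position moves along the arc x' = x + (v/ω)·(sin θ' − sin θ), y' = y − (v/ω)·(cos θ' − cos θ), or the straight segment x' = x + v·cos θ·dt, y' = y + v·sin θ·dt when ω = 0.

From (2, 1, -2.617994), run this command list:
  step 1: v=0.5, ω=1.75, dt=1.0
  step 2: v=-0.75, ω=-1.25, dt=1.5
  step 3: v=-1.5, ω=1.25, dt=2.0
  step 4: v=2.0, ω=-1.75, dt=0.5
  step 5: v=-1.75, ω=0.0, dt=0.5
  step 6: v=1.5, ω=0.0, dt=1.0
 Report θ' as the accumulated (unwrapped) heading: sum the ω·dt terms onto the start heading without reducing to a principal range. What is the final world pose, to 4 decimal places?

step 1: θ'=-0.8680 (R=0.2857) → pose (1.9248, 0.5679, -0.8680)
step 2: θ'=-2.7430 (R=0.6000) → pose (2.1498, 1.5087, -2.7430)
step 3: θ'=-0.2430 (R=-1.2000) → pose (1.9728, 3.7793, -0.2430)
step 4: θ'=-1.1180 (R=-1.1429) → pose (2.7255, 3.1700, -1.1180)
step 5: θ'=-1.1180 (straight) → pose (2.3427, 3.9569, -1.1180)
step 6: θ'=-1.1180 (straight) → pose (2.9989, 2.6080, -1.1180)

(2.9989, 2.6080, -1.1180)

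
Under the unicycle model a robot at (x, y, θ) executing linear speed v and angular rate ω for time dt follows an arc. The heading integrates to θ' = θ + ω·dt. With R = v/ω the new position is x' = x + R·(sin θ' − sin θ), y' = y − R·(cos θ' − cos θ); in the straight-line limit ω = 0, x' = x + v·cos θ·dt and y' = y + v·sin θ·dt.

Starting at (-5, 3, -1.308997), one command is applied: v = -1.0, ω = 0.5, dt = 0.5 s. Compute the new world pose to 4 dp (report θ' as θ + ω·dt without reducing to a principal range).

θ' = -1.3090 + 0.5·0.5 = -1.0590
R = v/ω = -1.0/0.5 = -2.0000
x' = -5 + -2.0000·(sin -1.0590 − sin -1.3090) = -5.1881
y' = 3 − -2.0000·(cos -1.0590 − cos -1.3090) = 3.4619

(-5.1881, 3.4619, -1.0590)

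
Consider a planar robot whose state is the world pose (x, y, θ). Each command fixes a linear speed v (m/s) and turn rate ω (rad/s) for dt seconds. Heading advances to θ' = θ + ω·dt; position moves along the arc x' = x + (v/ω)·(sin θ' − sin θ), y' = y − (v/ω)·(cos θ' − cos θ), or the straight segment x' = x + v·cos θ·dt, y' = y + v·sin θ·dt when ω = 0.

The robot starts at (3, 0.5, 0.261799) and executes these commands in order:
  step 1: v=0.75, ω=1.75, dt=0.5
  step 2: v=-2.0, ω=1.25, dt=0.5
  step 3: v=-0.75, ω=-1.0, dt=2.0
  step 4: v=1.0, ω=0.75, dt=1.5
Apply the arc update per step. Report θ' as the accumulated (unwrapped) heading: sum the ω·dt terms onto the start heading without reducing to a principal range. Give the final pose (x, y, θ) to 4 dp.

step 1: θ'=1.1368 (R=0.4286) → pose (3.2779, 0.7338, 1.1368)
step 2: θ'=1.7618 (R=-1.6000) → pose (3.1587, -0.2428, 1.7618)
step 3: θ'=-0.2382 (R=0.7500) → pose (2.2454, -1.1140, -0.2382)
step 4: θ'=0.8868 (R=1.3333) → pose (3.5934, -0.6608, 0.8868)

(3.5934, -0.6608, 0.8868)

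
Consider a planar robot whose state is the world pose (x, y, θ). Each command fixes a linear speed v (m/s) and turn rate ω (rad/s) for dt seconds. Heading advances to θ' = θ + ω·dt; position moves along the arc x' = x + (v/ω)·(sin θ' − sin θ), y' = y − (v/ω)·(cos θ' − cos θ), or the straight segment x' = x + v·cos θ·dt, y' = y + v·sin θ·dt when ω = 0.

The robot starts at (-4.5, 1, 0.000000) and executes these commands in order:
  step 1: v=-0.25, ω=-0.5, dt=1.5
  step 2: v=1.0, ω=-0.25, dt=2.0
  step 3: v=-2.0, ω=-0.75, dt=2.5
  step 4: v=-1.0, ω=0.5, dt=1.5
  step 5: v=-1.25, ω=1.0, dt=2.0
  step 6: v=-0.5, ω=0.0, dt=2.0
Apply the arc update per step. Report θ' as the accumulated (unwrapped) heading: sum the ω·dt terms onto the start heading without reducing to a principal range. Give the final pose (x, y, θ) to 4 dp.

step 1: θ'=-0.7500 (R=0.5000) → pose (-4.8408, 1.1342, -0.7500)
step 2: θ'=-1.2500 (R=-4.0000) → pose (-3.7714, -0.5313, -1.2500)
step 3: θ'=-3.1250 (R=2.6667) → pose (-1.2851, 2.9758, -3.1250)
step 4: θ'=-2.3750 (R=-2.0000) → pose (0.0691, 3.5350, -2.3750)
step 5: θ'=-0.3750 (R=-1.2500) → pose (-0.3401, 5.5985, -0.3750)
step 6: θ'=-0.3750 (straight) → pose (-1.2706, 5.9648, -0.3750)

(-1.2706, 5.9648, -0.3750)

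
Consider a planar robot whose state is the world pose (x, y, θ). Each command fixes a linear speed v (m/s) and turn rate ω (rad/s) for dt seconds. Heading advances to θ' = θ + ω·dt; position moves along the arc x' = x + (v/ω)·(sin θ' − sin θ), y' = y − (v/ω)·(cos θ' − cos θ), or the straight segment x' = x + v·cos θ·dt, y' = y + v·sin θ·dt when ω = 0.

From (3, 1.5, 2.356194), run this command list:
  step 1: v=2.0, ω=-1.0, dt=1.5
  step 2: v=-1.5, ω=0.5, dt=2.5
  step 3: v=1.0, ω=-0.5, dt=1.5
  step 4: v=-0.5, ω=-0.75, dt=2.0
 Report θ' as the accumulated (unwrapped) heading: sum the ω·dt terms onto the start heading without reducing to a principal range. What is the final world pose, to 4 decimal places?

step 1: θ'=0.8562 (R=-2.0000) → pose (2.9035, 4.2248, 0.8562)
step 2: θ'=2.1062 (R=-3.0000) → pose (2.5894, 0.7283, 2.1062)
step 3: θ'=1.3562 (R=-2.0000) → pose (2.3554, 2.1746, 1.3562)
step 4: θ'=-0.1438 (R=0.6667) → pose (1.6085, 1.6568, -0.1438)

(1.6085, 1.6568, -0.1438)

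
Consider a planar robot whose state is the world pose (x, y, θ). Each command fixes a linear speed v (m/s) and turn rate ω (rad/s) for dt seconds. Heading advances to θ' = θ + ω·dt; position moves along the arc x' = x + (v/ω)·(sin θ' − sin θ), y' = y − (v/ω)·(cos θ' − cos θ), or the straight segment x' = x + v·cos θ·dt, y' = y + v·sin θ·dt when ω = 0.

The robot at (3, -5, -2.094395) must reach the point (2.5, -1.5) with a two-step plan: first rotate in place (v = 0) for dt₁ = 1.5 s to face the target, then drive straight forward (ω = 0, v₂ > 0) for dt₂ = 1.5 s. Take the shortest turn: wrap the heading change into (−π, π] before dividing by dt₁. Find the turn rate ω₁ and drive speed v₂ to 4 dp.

ω₁ = -1.6507, v₂ = 2.3570

heading to target = atan2(-1.5−-5, 2.5−3) = 1.7127
Δθ = wrap(1.7127 − -2.0944) = -2.4761; ω₁ = Δθ/dt₁ = -1.6507
distance = √((2.5−3)² + (-1.5−-5)²) = 3.5355; v₂ = distance/dt₂ = 2.3570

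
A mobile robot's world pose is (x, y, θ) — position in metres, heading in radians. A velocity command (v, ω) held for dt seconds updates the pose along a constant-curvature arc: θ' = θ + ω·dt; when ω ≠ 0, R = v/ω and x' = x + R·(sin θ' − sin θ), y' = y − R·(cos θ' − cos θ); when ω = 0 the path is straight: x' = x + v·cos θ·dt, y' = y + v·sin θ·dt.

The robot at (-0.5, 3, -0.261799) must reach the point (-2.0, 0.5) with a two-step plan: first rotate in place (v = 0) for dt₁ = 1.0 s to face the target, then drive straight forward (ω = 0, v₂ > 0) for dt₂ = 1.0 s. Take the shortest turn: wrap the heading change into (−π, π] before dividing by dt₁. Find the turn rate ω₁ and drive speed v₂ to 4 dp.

ω₁ = -1.8494, v₂ = 2.9155

heading to target = atan2(0.5−3, -2−-0.5) = -2.1112
Δθ = wrap(-2.1112 − -0.2618) = -1.8494; ω₁ = Δθ/dt₁ = -1.8494
distance = √((-2−-0.5)² + (0.5−3)²) = 2.9155; v₂ = distance/dt₂ = 2.9155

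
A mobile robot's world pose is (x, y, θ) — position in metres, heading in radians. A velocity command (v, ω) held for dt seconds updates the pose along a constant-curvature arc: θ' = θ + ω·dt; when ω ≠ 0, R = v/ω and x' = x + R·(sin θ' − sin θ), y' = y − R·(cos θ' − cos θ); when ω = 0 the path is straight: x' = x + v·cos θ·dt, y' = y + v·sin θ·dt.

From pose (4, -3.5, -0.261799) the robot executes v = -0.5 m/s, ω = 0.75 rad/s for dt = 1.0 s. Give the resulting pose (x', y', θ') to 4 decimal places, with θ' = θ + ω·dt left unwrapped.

(3.5148, -3.5552, 0.4882)

θ' = -0.2618 + 0.75·1.0 = 0.4882
R = v/ω = -0.5/0.75 = -0.6667
x' = 4 + -0.6667·(sin 0.4882 − sin -0.2618) = 3.5148
y' = -3.5 − -0.6667·(cos 0.4882 − cos -0.2618) = -3.5552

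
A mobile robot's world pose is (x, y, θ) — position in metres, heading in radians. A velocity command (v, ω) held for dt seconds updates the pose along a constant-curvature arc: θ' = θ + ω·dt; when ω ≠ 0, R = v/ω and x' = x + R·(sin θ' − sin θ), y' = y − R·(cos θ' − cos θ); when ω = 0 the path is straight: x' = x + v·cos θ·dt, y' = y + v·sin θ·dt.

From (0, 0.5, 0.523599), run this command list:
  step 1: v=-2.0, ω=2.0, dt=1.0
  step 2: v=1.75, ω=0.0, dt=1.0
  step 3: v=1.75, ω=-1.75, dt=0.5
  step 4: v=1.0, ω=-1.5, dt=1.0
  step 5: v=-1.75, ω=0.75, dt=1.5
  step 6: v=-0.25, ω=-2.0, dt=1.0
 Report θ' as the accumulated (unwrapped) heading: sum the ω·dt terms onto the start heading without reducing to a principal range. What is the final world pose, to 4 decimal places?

(-3.4455, -0.3998, -0.7264)

step 1: θ'=2.5236 (R=-1.0000) → pose (-0.0794, -1.1811, 2.5236)
step 2: θ'=2.5236 (straight) → pose (-1.5057, -0.1671, 2.5236)
step 3: θ'=1.6486 (R=-1.0000) → pose (-1.9233, 0.5702, 1.6486)
step 4: θ'=0.1486 (R=-0.6667) → pose (-1.3574, 1.2813, 0.1486)
step 5: θ'=1.2736 (R=-2.3333) → pose (-3.2429, -0.3430, 1.2736)
step 6: θ'=-0.7264 (R=0.1250) → pose (-3.4455, -0.3998, -0.7264)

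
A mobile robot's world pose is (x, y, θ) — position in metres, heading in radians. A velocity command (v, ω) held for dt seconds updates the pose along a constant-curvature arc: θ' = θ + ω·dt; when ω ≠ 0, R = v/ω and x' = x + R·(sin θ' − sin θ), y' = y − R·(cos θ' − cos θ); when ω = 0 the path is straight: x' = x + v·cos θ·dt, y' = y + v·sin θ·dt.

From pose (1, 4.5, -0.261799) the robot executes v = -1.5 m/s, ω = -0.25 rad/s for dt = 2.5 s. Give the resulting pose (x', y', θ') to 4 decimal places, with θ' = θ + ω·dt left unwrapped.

(-2.0974, 6.5042, -0.8868)

θ' = -0.2618 + -0.25·2.5 = -0.8868
R = v/ω = -1.5/-0.25 = 6.0000
x' = 1 + 6.0000·(sin -0.8868 − sin -0.2618) = -2.0974
y' = 4.5 − 6.0000·(cos -0.8868 − cos -0.2618) = 6.5042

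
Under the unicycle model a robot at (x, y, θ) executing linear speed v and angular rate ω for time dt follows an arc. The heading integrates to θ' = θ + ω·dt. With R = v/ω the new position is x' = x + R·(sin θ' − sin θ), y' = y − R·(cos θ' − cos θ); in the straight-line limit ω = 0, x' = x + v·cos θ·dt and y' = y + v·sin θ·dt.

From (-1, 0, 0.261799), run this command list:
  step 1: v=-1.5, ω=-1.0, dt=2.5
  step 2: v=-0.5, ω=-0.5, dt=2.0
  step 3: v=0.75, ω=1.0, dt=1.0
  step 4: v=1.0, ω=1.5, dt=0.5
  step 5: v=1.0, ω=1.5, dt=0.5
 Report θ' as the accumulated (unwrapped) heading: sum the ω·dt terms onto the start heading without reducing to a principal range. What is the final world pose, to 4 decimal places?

step 1: θ'=-2.2382 (R=1.5000) → pose (-2.5664, 2.3773, -2.2382)
step 2: θ'=-3.2382 (R=1.0000) → pose (-1.6845, 2.7537, -3.2382)
step 3: θ'=-2.2382 (R=0.7500) → pose (-2.3459, 2.4714, -2.2382)
step 4: θ'=-1.4882 (R=0.6667) → pose (-2.4867, 2.0038, -1.4882)
step 5: θ'=-0.7382 (R=0.6667) → pose (-2.2709, 1.5657, -0.7382)

(-2.2709, 1.5657, -0.7382)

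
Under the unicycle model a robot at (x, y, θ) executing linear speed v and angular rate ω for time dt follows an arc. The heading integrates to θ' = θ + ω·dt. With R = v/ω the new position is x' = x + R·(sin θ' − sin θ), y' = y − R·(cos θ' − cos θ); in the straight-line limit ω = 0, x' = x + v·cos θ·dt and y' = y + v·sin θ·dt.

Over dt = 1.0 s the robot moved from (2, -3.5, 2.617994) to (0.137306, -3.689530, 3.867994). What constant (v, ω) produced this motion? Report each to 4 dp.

Δθ = 3.867994 − 2.617994 = 1.250000
ω = Δθ/dt = 1.250000/1.0 = 1.2500
R = Δx/(sin θ' − sin θ) = 1.6000
v = R·ω = 1.6000·1.2500 = 2.0000

v = 2.0000, ω = 1.2500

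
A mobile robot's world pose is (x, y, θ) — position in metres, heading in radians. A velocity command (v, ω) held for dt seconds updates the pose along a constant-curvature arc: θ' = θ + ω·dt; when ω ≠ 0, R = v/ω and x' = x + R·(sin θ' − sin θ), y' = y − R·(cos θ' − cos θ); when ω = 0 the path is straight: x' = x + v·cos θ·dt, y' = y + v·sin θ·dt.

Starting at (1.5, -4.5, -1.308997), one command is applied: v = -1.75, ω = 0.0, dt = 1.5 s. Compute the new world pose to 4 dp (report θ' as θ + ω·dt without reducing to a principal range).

θ' = -1.3090 + 0.0·1.5 = -1.3090
ω = 0 → straight: x' = 1.5 + -1.75·cos(-1.3090)·1.5 = 0.8206
y' = -4.5 + -1.75·sin(-1.3090)·1.5 = -1.9644

(0.8206, -1.9644, -1.3090)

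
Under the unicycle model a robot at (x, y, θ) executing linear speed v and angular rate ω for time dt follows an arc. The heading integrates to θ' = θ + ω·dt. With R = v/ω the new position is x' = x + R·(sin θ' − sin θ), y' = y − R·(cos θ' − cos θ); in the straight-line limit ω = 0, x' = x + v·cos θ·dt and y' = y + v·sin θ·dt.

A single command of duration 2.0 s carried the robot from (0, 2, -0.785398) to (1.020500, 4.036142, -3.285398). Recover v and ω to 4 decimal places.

v = -1.5000, ω = -1.2500

Δθ = -3.285398 − -0.785398 = -2.500000
ω = Δθ/dt = -2.500000/2.0 = -1.2500
R = −Δy/(cos θ' − cos θ) = 1.2000
v = R·ω = 1.2000·-1.2500 = -1.5000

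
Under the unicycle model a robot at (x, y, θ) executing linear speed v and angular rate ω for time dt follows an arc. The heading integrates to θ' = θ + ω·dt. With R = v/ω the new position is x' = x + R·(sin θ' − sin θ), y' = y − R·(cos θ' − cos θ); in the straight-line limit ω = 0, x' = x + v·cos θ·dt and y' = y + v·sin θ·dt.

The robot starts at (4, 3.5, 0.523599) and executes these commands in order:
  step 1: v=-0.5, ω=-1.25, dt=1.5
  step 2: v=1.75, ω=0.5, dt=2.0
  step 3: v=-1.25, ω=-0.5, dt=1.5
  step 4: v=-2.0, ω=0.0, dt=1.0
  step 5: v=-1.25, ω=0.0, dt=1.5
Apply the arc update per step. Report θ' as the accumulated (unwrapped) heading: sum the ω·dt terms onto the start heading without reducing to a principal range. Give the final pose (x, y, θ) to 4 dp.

step 1: θ'=-1.3514 (R=0.4000) → pose (3.4096, 3.7594, -1.3514)
step 2: θ'=-0.3514 (R=3.5000) → pose (5.6209, 1.2350, -0.3514)
step 3: θ'=-1.1014 (R=2.5000) → pose (4.2519, 2.4513, -1.1014)
step 4: θ'=-1.1014 (straight) → pose (3.3472, 4.2350, -1.1014)
step 5: θ'=-1.1014 (straight) → pose (2.4990, 5.9072, -1.1014)

(2.4990, 5.9072, -1.1014)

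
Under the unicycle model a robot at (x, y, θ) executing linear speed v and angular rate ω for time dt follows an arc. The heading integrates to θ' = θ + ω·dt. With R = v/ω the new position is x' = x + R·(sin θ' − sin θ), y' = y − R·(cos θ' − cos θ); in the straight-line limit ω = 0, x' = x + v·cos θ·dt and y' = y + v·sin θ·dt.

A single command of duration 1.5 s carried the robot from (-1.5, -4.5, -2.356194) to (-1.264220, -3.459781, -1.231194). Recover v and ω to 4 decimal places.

v = -0.7500, ω = 0.7500

Δθ = -1.231194 − -2.356194 = 1.125000
ω = Δθ/dt = 1.125000/1.5 = 0.7500
R = −Δy/(cos θ' − cos θ) = -1.0000
v = R·ω = -1.0000·0.7500 = -0.7500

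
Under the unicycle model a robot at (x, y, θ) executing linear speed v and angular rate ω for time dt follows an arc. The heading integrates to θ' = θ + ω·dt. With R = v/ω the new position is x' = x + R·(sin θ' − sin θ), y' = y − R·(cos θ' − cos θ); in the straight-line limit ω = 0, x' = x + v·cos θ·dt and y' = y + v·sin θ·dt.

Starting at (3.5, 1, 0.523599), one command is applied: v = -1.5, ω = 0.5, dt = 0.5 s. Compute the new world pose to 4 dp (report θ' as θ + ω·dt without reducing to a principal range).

(2.9039, 0.5481, 0.7736)

θ' = 0.5236 + 0.5·0.5 = 0.7736
R = v/ω = -1.5/0.5 = -3.0000
x' = 3.5 + -3.0000·(sin 0.7736 − sin 0.5236) = 2.9039
y' = 1 − -3.0000·(cos 0.7736 − cos 0.5236) = 0.5481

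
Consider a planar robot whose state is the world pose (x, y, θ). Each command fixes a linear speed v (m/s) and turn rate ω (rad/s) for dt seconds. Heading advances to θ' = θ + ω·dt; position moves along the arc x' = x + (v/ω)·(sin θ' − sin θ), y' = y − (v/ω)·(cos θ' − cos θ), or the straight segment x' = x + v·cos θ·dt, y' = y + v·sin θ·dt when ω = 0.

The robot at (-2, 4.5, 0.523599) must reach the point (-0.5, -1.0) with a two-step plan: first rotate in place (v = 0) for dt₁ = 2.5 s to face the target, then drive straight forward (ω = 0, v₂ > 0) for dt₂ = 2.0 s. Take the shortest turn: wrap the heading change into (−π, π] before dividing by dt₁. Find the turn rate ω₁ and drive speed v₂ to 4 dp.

ω₁ = -0.7313, v₂ = 2.8504

heading to target = atan2(-1−4.5, -0.5−-2) = -1.3045
Δθ = wrap(-1.3045 − 0.5236) = -1.8281; ω₁ = Δθ/dt₁ = -0.7313
distance = √((-0.5−-2)² + (-1−4.5)²) = 5.7009; v₂ = distance/dt₂ = 2.8504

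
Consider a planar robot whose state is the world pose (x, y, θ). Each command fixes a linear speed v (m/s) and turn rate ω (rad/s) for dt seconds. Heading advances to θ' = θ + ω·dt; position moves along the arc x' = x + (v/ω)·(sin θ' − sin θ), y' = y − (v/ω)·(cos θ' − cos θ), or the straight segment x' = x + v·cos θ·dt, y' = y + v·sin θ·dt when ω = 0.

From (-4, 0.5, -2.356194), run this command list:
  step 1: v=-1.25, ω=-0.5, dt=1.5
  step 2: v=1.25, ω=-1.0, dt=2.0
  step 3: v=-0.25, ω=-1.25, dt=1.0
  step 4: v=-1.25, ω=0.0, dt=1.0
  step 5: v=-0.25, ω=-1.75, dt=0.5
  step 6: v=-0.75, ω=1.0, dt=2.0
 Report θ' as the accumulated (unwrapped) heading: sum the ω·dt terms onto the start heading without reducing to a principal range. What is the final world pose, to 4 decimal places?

(-6.3313, 2.9215, -5.2312)

step 1: θ'=-3.1062 (R=2.5000) → pose (-2.3207, 1.2307, -3.1062)
step 2: θ'=-5.1062 (R=-1.2500) → pose (-3.5193, 2.9595, -5.1062)
step 3: θ'=-6.3562 (R=0.2000) → pose (-3.7185, 2.8368, -6.3562)
step 4: θ'=-6.3562 (straight) → pose (-4.9652, 2.9280, -6.3562)
step 5: θ'=-7.2312 (R=0.1429) → pose (-5.0708, 2.9871, -7.2312)
step 6: θ'=-5.2312 (R=-0.7500) → pose (-6.3313, 2.9215, -5.2312)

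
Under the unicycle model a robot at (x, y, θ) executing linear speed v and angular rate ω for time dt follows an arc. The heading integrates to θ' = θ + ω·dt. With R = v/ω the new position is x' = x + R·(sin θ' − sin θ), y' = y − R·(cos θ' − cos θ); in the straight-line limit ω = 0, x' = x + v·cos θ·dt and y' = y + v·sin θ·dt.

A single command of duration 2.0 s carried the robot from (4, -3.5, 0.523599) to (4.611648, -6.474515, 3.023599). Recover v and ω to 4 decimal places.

Δθ = 3.023599 − 0.523599 = 2.500000
ω = Δθ/dt = 2.500000/2.0 = 1.2500
R = −Δy/(cos θ' − cos θ) = -1.6000
v = R·ω = -1.6000·1.2500 = -2.0000

v = -2.0000, ω = 1.2500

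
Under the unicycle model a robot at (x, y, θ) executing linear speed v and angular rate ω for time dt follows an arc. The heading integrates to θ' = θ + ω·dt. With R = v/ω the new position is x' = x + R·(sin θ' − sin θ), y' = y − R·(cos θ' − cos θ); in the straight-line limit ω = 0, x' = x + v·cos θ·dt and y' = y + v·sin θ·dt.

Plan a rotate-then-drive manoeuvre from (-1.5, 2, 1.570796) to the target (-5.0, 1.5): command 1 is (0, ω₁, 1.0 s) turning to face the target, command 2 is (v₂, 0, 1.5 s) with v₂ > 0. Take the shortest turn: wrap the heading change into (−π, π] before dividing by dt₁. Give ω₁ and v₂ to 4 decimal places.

ω₁ = 1.7127, v₂ = 2.3570

heading to target = atan2(1.5−2, -5−-1.5) = -2.9997
Δθ = wrap(-2.9997 − 1.5708) = 1.7127; ω₁ = Δθ/dt₁ = 1.7127
distance = √((-5−-1.5)² + (1.5−2)²) = 3.5355; v₂ = distance/dt₂ = 2.3570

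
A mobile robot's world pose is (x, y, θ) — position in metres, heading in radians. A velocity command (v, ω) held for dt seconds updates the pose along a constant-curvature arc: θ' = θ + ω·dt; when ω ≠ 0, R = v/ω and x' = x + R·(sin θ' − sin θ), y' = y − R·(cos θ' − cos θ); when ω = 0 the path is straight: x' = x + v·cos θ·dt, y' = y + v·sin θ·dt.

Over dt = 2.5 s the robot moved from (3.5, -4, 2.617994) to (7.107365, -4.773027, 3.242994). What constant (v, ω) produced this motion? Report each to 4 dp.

v = -1.5000, ω = 0.2500

Δθ = 3.242994 − 2.617994 = 0.625000
ω = Δθ/dt = 0.625000/2.5 = 0.2500
R = Δx/(sin θ' − sin θ) = -6.0000
v = R·ω = -6.0000·0.2500 = -1.5000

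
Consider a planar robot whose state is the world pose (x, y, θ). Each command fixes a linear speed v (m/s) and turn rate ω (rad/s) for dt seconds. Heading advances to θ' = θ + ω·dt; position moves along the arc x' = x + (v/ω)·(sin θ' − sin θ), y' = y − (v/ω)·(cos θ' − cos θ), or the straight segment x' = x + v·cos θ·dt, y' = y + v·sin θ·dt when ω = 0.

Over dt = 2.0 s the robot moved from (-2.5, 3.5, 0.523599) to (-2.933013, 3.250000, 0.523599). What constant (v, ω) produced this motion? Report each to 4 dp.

v = -0.2500, ω = 0.0000

Δθ = 0.523599 − 0.523599 = 0.000000
ω = Δθ/dt = 0.000000/2.0 = 0.0000
ω = 0 → v = (Δx·cos θ + Δy·sin θ)/dt = -0.2500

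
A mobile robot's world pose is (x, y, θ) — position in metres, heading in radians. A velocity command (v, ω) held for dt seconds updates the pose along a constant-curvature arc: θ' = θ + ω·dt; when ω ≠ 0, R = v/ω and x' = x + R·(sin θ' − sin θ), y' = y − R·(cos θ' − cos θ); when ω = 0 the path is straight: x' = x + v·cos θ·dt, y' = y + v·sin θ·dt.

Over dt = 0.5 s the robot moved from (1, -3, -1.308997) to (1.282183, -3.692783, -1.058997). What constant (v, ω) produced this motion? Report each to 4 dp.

v = 1.5000, ω = 0.5000

Δθ = -1.058997 − -1.308997 = 0.250000
ω = Δθ/dt = 0.250000/0.5 = 0.5000
R = −Δy/(cos θ' − cos θ) = 3.0000
v = R·ω = 3.0000·0.5000 = 1.5000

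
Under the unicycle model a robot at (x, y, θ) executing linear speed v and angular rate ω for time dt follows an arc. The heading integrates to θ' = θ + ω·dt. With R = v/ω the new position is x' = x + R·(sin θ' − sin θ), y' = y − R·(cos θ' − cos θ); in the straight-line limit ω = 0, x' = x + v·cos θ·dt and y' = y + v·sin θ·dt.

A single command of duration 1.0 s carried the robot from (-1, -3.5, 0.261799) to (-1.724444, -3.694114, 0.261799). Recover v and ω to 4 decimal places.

v = -0.7500, ω = 0.0000

Δθ = 0.261799 − 0.261799 = 0.000000
ω = Δθ/dt = 0.000000/1.0 = 0.0000
ω = 0 → v = (Δx·cos θ + Δy·sin θ)/dt = -0.7500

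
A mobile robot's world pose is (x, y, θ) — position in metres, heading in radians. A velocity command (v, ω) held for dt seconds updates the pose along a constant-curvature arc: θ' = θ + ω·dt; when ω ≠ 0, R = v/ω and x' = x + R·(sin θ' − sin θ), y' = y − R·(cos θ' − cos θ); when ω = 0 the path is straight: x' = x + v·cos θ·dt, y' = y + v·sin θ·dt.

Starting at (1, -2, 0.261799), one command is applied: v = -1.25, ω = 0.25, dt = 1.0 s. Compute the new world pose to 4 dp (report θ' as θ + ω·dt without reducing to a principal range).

θ' = 0.2618 + 0.25·1.0 = 0.5118
R = v/ω = -1.25/0.25 = -5.0000
x' = 1 + -5.0000·(sin 0.5118 − sin 0.2618) = -0.1546
y' = -2 − -5.0000·(cos 0.5118 − cos 0.2618) = -2.4703

(-0.1546, -2.4703, 0.5118)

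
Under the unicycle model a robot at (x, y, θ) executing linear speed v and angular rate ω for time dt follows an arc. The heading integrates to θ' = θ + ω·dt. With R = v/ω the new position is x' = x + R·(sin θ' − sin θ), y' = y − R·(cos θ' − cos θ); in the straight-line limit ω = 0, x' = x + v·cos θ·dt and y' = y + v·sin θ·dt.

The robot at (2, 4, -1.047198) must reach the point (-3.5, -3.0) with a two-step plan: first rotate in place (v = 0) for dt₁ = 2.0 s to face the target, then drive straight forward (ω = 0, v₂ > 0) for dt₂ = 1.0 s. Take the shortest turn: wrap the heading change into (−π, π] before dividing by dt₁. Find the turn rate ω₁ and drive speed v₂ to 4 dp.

ω₁ = -0.5948, v₂ = 8.9022

heading to target = atan2(-3−4, -3.5−2) = -2.2368
Δθ = wrap(-2.2368 − -1.0472) = -1.1896; ω₁ = Δθ/dt₁ = -0.5948
distance = √((-3.5−2)² + (-3−4)²) = 8.9022; v₂ = distance/dt₂ = 8.9022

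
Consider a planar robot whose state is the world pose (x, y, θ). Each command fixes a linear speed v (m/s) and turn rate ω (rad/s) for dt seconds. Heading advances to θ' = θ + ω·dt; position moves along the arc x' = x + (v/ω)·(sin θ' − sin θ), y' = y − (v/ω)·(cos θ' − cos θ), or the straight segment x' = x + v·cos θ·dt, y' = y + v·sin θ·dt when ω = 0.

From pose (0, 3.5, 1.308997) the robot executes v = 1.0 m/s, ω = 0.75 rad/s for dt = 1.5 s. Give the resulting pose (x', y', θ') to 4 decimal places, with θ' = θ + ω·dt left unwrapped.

(-0.4212, 4.8583, 2.4340)

θ' = 1.3090 + 0.75·1.5 = 2.4340
R = v/ω = 1.0/0.75 = 1.3333
x' = 0 + 1.3333·(sin 2.4340 − sin 1.3090) = -0.4212
y' = 3.5 − 1.3333·(cos 2.4340 − cos 1.3090) = 4.8583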